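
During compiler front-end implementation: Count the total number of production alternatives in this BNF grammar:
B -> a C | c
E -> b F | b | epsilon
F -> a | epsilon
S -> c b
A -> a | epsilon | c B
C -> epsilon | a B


Counting alternatives per rule:
  B: 2 alternative(s)
  E: 3 alternative(s)
  F: 2 alternative(s)
  S: 1 alternative(s)
  A: 3 alternative(s)
  C: 2 alternative(s)
Sum: 2 + 3 + 2 + 1 + 3 + 2 = 13

13


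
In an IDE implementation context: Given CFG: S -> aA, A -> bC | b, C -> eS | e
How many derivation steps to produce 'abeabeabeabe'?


Grammar: S -> aA, A -> bC | b, C -> eS | e
Deriving 'abeabeabeabe':
Step 1: S -> aA => aA
Step 2: A -> bC => abC
Step 3: C -> eS => abeS
Step 4: S -> aA => abeaA
Step 5: A -> bC => abeabC
Step 6: C -> eS => abeabeS
Step 7: S -> aA => abeabeaA
Step 8: A -> bC => abeabeabC
Step 9: C -> eS => abeabeabeS
Step 10: S -> aA => abeabeabeaA
Step 11: A -> bC => abeabeabeabC
Step 12: C -> e => abeabeabeabe
Total derivation steps: 12

12


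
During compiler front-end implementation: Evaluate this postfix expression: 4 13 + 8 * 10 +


Processing tokens left to right:
Push 4, Push 13
Pop 4 and 13, compute 4 + 13 = 17, push 17
Push 8
Pop 17 and 8, compute 17 * 8 = 136, push 136
Push 10
Pop 136 and 10, compute 136 + 10 = 146, push 146
Stack result: 146

146


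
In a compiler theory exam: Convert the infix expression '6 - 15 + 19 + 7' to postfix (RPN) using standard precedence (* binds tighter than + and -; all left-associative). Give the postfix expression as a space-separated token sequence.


Applying the shunting-yard algorithm:
  Operand 6 -> output
  Push '-' onto operator stack -> op-stack: [-]
  Operand 15 -> output
  See '+' (prec 1); top '-' (prec 1) >= it -> pop '-' to output
  Push '+' onto operator stack -> op-stack: [+]
  Operand 19 -> output
  See '+' (prec 1); top '+' (prec 1) >= it -> pop '+' to output
  Push '+' onto operator stack -> op-stack: [+]
  Operand 7 -> output
  End of input: pop '+' to output
Postfix result: 6 15 - 19 + 7 +

6 15 - 19 + 7 +


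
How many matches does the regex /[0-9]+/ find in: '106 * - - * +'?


Pattern: /[0-9]+/ (int literals)
Input: '106 * - - * +'
Scanning for matches:
  Match 1: '106'
Total matches: 1

1


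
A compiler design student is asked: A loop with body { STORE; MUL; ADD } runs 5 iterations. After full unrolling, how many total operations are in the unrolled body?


Loop body operations: STORE, MUL, ADD (3 ops per iteration)
Unrolling 5 iterations:
  Iteration 1: STORE, MUL, ADD (3 ops)
  Iteration 2: STORE, MUL, ADD (3 ops)
  Iteration 3: STORE, MUL, ADD (3 ops)
  Iteration 4: STORE, MUL, ADD (3 ops)
  Iteration 5: STORE, MUL, ADD (3 ops)
Total: 5 iterations * 3 ops/iter = 15 operations

15


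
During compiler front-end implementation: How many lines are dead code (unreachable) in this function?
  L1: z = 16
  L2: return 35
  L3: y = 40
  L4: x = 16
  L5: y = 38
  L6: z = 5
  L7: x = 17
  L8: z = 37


Analyzing control flow:
  L1: reachable (before return)
  L2: reachable (return statement)
  L3: DEAD (after return at L2)
  L4: DEAD (after return at L2)
  L5: DEAD (after return at L2)
  L6: DEAD (after return at L2)
  L7: DEAD (after return at L2)
  L8: DEAD (after return at L2)
Return at L2, total lines = 8
Dead lines: L3 through L8
Count: 6

6


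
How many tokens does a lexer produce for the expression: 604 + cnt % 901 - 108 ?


Scanning '604 + cnt % 901 - 108'
Token 1: '604' -> integer_literal
Token 2: '+' -> operator
Token 3: 'cnt' -> identifier
Token 4: '%' -> operator
Token 5: '901' -> integer_literal
Token 6: '-' -> operator
Token 7: '108' -> integer_literal
Total tokens: 7

7


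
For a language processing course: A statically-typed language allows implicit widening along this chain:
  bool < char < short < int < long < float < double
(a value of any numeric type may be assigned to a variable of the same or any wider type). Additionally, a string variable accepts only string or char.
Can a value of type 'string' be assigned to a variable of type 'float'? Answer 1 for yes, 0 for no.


Target variable type: float
Source value type: string
Rule: string cannot widen to any numeric type
Result: 0

0


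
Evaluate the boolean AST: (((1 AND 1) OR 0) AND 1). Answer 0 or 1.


Step 1: Evaluate inner node
  1 AND 1 = 1
Step 2: Evaluate next node
  1 OR 0 = 1
Step 3: Evaluate root node
  1 AND 1 = 1

1


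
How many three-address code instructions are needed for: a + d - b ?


Expression: a + d - b
Generating three-address code (respecting * over +/- precedence):
  Instruction 1: t1 = a + d
  Instruction 2: t2 = t1 - b
Total instructions: 2

2


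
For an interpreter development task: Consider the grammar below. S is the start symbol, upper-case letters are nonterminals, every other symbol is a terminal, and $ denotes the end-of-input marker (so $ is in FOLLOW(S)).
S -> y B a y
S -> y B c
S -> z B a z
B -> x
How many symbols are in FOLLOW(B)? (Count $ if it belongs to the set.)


S is the start symbol and does not occur in any rule body, so FOLLOW(S) = {$}.
Examining every occurrence of B in a rule body:
  S -> y B a y : B is followed by terminal 'a' -> add 'a'
  S -> y B c : B is followed by terminal 'c' -> add 'c'
  S -> z B a z : B is followed by terminal 'a' -> add 'a' (already in the set)
  B -> x : B does not occur in the body -> contributes nothing
FOLLOW(B) = {a, c}
Count: 2

2


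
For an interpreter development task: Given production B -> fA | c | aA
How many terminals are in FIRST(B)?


Production: B -> fA | c | aA
Examining each alternative for leading terminals:
  B -> fA : first terminal = 'f'
  B -> c : first terminal = 'c'
  B -> aA : first terminal = 'a'
FIRST(B) = {a, c, f}
Count: 3

3


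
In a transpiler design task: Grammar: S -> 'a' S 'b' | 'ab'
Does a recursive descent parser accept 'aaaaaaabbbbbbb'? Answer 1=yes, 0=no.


Grammar accepts strings of the form a^n b^n (n >= 1)
Word: 'aaaaaaabbbbbbb'
Counting: 7 a's and 7 b's
Check: 7 == 7? Yes
Derivation (S -> aSb applied 6 time(s), then S -> ab): S => aSb => aaSbb => aaaSbbb => aaaaSbbbb => aaaaaSbbbbb => aaaaaaSbbbbbb => aaaaaaabbbbbbb
Accepted

1


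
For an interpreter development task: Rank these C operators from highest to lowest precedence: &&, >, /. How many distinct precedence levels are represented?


Looking up precedence for each operator:
  && -> precedence 2
  > -> precedence 4
  / -> precedence 6
Sorted highest to lowest: /, >, &&
Distinct precedence values: [6, 4, 2]
Number of distinct levels: 3

3


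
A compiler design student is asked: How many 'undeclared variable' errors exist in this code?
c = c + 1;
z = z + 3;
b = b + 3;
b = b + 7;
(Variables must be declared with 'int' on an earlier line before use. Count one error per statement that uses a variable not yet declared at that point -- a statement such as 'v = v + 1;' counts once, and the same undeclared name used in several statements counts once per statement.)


Scanning code line by line:
  Line 1: use 'c' -> ERROR (undeclared)
  Line 2: use 'z' -> ERROR (undeclared)
  Line 3: use 'b' -> ERROR (undeclared)
  Line 4: use 'b' -> ERROR (undeclared)
Total undeclared variable errors: 4

4


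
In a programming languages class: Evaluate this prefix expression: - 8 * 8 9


Parsing prefix expression: - 8 * 8 9
Step 1: Innermost operation '* 8 9'
  8 * 9 = 72
Step 2: Outer operation '- 8 [72]'
  8 - 72 = -64

-64


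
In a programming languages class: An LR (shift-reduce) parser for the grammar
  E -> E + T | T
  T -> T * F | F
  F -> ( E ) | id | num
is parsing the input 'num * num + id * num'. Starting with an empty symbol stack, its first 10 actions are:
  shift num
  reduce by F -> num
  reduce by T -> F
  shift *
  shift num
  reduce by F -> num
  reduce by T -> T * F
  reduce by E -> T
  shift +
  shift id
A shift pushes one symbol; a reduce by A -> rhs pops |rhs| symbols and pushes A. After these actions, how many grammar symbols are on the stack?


Tracking the symbol stack through each action:
  Action 1: shift 'num' : push -> stack = [num] (size 1)
  Action 2: reduce by F -> num : pop 1, push F -> stack = [F] (size 1)
  Action 3: reduce by T -> F : pop 1, push T -> stack = [T] (size 1)
  Action 4: shift '*' : push -> stack = [T, *] (size 2)
  Action 5: shift 'num' : push -> stack = [T, *, num] (size 3)
  Action 6: reduce by F -> num : pop 1, push F -> stack = [T, *, F] (size 3)
  Action 7: reduce by T -> T * F : pop 3, push T -> stack = [T] (size 1)
  Action 8: reduce by E -> T : pop 1, push E -> stack = [E] (size 1)
  Action 9: shift '+' : push -> stack = [E, +] (size 2)
  Action 10: shift 'id' : push -> stack = [E, +, id] (size 3)
Final stack size: 3

3


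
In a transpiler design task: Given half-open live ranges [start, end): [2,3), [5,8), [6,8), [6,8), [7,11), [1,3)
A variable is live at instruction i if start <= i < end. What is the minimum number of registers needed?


Live ranges:
  Var0: [2, 3)
  Var1: [5, 8)
  Var2: [6, 8)
  Var3: [6, 8)
  Var4: [7, 11)
  Var5: [1, 3)
Sweep-line events (position, delta, active):
  pos=1 start -> active=1
  pos=2 start -> active=2
  pos=3 end -> active=1
  pos=3 end -> active=0
  pos=5 start -> active=1
  pos=6 start -> active=2
  pos=6 start -> active=3
  pos=7 start -> active=4
  pos=8 end -> active=3
  pos=8 end -> active=2
  pos=8 end -> active=1
  pos=11 end -> active=0
Maximum simultaneous active: 4
Minimum registers needed: 4

4


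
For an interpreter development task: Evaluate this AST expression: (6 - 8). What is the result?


Expression: (6 - 8)
Evaluating step by step:
  6 - 8 = -2
Result: -2

-2


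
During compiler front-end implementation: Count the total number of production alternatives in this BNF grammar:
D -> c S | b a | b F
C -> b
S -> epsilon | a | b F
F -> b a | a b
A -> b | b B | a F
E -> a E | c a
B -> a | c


Counting alternatives per rule:
  D: 3 alternative(s)
  C: 1 alternative(s)
  S: 3 alternative(s)
  F: 2 alternative(s)
  A: 3 alternative(s)
  E: 2 alternative(s)
  B: 2 alternative(s)
Sum: 3 + 1 + 3 + 2 + 3 + 2 + 2 = 16

16


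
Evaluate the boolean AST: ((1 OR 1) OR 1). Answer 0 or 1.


Step 1: Evaluate inner node
  1 OR 1 = 1
Step 2: Evaluate root node
  1 OR 1 = 1

1


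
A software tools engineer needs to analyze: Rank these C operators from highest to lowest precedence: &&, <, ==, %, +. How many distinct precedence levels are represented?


Looking up precedence for each operator:
  && -> precedence 2
  < -> precedence 4
  == -> precedence 3
  % -> precedence 6
  + -> precedence 5
Sorted highest to lowest: %, +, <, ==, &&
Distinct precedence values: [6, 5, 4, 3, 2]
Number of distinct levels: 5

5


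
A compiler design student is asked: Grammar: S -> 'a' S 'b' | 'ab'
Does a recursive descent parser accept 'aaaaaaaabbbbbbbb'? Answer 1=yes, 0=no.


Grammar accepts strings of the form a^n b^n (n >= 1)
Word: 'aaaaaaaabbbbbbbb'
Counting: 8 a's and 8 b's
Check: 8 == 8? Yes
Derivation (S -> aSb applied 7 time(s), then S -> ab): S => aSb => aaSbb => aaaSbbb => aaaaSbbbb => aaaaaSbbbbb => aaaaaaSbbbbbb => aaaaaaaSbbbbbbb => aaaaaaaabbbbbbbb
Accepted

1


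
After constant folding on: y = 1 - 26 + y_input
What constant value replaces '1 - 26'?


Identifying constant sub-expression:
  Original: y = 1 - 26 + y_input
  1 and 26 are both compile-time constants
  Evaluating: 1 - 26 = -25
  After folding: y = -25 + y_input

-25


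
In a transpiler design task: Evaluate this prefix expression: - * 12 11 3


Parsing prefix expression: - * 12 11 3
Step 1: Innermost operation '* 12 11'
  12 * 11 = 132
Step 2: Outer operation '- [132] 3'
  132 - 3 = 129

129


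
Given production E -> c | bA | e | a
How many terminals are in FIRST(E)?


Production: E -> c | bA | e | a
Examining each alternative for leading terminals:
  E -> c : first terminal = 'c'
  E -> bA : first terminal = 'b'
  E -> e : first terminal = 'e'
  E -> a : first terminal = 'a'
FIRST(E) = {a, b, c, e}
Count: 4

4


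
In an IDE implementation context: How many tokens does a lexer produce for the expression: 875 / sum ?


Scanning '875 / sum'
Token 1: '875' -> integer_literal
Token 2: '/' -> operator
Token 3: 'sum' -> identifier
Total tokens: 3

3


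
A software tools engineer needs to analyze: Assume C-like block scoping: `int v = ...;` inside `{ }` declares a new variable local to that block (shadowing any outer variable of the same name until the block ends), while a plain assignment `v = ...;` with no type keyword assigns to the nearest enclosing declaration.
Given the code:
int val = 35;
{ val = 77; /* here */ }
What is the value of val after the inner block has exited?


Analyzing scoping rules:
Outer scope: declares val = 35
Inner block: 'val = 77;' has no type keyword, so it is an assignment to the outer val (no shadowing)
The assignment changed the outer variable itself, so the new value persists after the block -> 77
Result: 77

77


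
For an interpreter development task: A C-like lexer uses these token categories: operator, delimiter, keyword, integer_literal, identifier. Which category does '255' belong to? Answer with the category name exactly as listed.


Token: '255'
Checking categories:
  identifier: no
  integer_literal: YES
  operator: no
  keyword: no
  delimiter: no
Category: integer_literal

integer_literal


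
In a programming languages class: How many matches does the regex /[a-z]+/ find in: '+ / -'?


Pattern: /[a-z]+/ (identifiers)
Input: '+ / -'
Scanning for matches:
Total matches: 0

0


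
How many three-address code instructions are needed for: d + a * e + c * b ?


Expression: d + a * e + c * b
Generating three-address code (respecting * over +/- precedence):
  Instruction 1: t1 = a * e
  Instruction 2: t2 = c * b
  Instruction 3: t3 = d + t1
  Instruction 4: t4 = t3 + t2
Total instructions: 4

4


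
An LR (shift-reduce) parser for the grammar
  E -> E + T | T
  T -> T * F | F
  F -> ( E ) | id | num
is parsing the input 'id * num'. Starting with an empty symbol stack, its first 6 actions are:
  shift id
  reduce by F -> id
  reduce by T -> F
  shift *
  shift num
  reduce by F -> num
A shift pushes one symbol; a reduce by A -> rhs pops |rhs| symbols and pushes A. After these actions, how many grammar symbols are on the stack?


Tracking the symbol stack through each action:
  Action 1: shift 'id' : push -> stack = [id] (size 1)
  Action 2: reduce by F -> id : pop 1, push F -> stack = [F] (size 1)
  Action 3: reduce by T -> F : pop 1, push T -> stack = [T] (size 1)
  Action 4: shift '*' : push -> stack = [T, *] (size 2)
  Action 5: shift 'num' : push -> stack = [T, *, num] (size 3)
  Action 6: reduce by F -> num : pop 1, push F -> stack = [T, *, F] (size 3)
Final stack size: 3

3


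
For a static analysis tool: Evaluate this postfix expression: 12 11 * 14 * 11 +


Processing tokens left to right:
Push 12, Push 11
Pop 12 and 11, compute 12 * 11 = 132, push 132
Push 14
Pop 132 and 14, compute 132 * 14 = 1848, push 1848
Push 11
Pop 1848 and 11, compute 1848 + 11 = 1859, push 1859
Stack result: 1859

1859


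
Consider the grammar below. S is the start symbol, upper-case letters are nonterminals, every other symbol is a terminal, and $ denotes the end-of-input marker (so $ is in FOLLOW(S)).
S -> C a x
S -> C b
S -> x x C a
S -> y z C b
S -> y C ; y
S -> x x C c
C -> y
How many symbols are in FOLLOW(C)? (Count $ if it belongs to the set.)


S is the start symbol and does not occur in any rule body, so FOLLOW(S) = {$}.
Examining every occurrence of C in a rule body:
  S -> C a x : C is followed by terminal 'a' -> add 'a'
  S -> C b : C is followed by terminal 'b' -> add 'b'
  S -> x x C a : C is followed by terminal 'a' -> add 'a' (already in the set)
  S -> y z C b : C is followed by terminal 'b' -> add 'b' (already in the set)
  S -> y C ; y : C is followed by terminal ';' -> add ';'
  S -> x x C c : C is followed by terminal 'c' -> add 'c'
  C -> y : C does not occur in the body -> contributes nothing
FOLLOW(C) = {;, a, b, c}
Count: 4

4


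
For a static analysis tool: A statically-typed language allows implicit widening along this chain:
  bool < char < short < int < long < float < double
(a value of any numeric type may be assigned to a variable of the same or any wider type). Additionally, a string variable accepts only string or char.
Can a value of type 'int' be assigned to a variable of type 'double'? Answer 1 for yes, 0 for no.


Target variable type: double
Source value type: int
Numeric ranks: int=3, double=6
Widening allowed iff rank(source) <= rank(target): 3 <= 6? Yes
Result: 1

1


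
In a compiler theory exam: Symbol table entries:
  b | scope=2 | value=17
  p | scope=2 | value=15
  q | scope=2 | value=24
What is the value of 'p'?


Searching symbol table for 'p':
  b | scope=2 | value=17
  p | scope=2 | value=15 <- MATCH
  q | scope=2 | value=24
Found 'p' at scope 2 with value 15

15


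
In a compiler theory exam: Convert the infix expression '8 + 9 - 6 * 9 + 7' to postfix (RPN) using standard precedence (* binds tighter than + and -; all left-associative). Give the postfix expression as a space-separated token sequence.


Applying the shunting-yard algorithm:
  Operand 8 -> output
  Push '+' onto operator stack -> op-stack: [+]
  Operand 9 -> output
  See '-' (prec 1); top '+' (prec 1) >= it -> pop '+' to output
  Push '-' onto operator stack -> op-stack: [-]
  Operand 6 -> output
  Push '*' onto operator stack -> op-stack: [-, *]
  Operand 9 -> output
  See '+' (prec 1); top '*' (prec 2) >= it -> pop '*' to output
  See '+' (prec 1); top '-' (prec 1) >= it -> pop '-' to output
  Push '+' onto operator stack -> op-stack: [+]
  Operand 7 -> output
  End of input: pop '+' to output
Postfix result: 8 9 + 6 9 * - 7 +

8 9 + 6 9 * - 7 +


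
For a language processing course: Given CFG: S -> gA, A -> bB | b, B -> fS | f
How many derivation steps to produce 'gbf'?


Grammar: S -> gA, A -> bB | b, B -> fS | f
Deriving 'gbf':
Step 1: S -> gA => gA
Step 2: A -> bB => gbB
Step 3: B -> f => gbf
Total derivation steps: 3

3


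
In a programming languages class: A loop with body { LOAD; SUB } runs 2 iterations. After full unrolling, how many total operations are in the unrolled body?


Loop body operations: LOAD, SUB (2 ops per iteration)
Unrolling 2 iterations:
  Iteration 1: LOAD, SUB (2 ops)
  Iteration 2: LOAD, SUB (2 ops)
Total: 2 iterations * 2 ops/iter = 4 operations

4


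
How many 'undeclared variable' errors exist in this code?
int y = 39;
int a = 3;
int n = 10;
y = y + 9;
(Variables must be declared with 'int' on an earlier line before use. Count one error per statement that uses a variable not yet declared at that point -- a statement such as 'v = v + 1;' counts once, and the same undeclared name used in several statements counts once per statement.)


Scanning code line by line:
  Line 1: declare 'y' -> declared = ['y']
  Line 2: declare 'a' -> declared = ['a', 'y']
  Line 3: declare 'n' -> declared = ['a', 'n', 'y']
  Line 4: use 'y' -> OK (declared)
Total undeclared variable errors: 0

0


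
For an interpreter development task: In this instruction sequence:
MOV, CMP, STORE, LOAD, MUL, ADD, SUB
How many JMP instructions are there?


Scanning instruction sequence for JMP:
  Position 1: MOV
  Position 2: CMP
  Position 3: STORE
  Position 4: LOAD
  Position 5: MUL
  Position 6: ADD
  Position 7: SUB
Matches at positions: []
Total JMP count: 0

0


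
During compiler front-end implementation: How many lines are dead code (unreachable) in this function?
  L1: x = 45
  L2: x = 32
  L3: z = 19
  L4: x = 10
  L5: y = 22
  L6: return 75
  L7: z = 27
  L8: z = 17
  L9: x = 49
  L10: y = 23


Analyzing control flow:
  L1: reachable (before return)
  L2: reachable (before return)
  L3: reachable (before return)
  L4: reachable (before return)
  L5: reachable (before return)
  L6: reachable (return statement)
  L7: DEAD (after return at L6)
  L8: DEAD (after return at L6)
  L9: DEAD (after return at L6)
  L10: DEAD (after return at L6)
Return at L6, total lines = 10
Dead lines: L7 through L10
Count: 4

4


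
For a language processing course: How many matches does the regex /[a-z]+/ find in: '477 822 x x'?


Pattern: /[a-z]+/ (identifiers)
Input: '477 822 x x'
Scanning for matches:
  Match 1: 'x'
  Match 2: 'x'
Total matches: 2

2


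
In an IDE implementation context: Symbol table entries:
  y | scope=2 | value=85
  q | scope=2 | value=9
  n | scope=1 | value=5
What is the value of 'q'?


Searching symbol table for 'q':
  y | scope=2 | value=85
  q | scope=2 | value=9 <- MATCH
  n | scope=1 | value=5
Found 'q' at scope 2 with value 9

9


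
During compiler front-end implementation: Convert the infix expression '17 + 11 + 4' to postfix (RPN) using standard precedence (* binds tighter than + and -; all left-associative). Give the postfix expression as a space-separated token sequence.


Applying the shunting-yard algorithm:
  Operand 17 -> output
  Push '+' onto operator stack -> op-stack: [+]
  Operand 11 -> output
  See '+' (prec 1); top '+' (prec 1) >= it -> pop '+' to output
  Push '+' onto operator stack -> op-stack: [+]
  Operand 4 -> output
  End of input: pop '+' to output
Postfix result: 17 11 + 4 +

17 11 + 4 +


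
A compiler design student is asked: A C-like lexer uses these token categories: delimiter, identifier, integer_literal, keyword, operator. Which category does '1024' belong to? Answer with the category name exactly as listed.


Token: '1024'
Checking categories:
  identifier: no
  integer_literal: YES
  operator: no
  keyword: no
  delimiter: no
Category: integer_literal

integer_literal


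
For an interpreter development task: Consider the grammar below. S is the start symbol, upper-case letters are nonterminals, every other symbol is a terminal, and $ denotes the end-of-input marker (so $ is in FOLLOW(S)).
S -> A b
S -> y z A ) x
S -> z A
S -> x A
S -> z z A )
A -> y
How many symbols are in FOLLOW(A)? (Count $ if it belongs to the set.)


S is the start symbol and does not occur in any rule body, so FOLLOW(S) = {$}.
Examining every occurrence of A in a rule body:
  S -> A b : A is followed by terminal 'b' -> add 'b'
  S -> y z A ) x : A is followed by terminal ')' -> add ')'
  S -> z A : A is at the right end -> add FOLLOW(S) = {$}
  S -> x A : A is at the right end -> add FOLLOW(S) = {$} (already in the set)
  S -> z z A ) : A is followed by terminal ')' -> add ')' (already in the set)
  A -> y : A does not occur in the body -> contributes nothing
FOLLOW(A) = {), b, $}
Count: 3

3


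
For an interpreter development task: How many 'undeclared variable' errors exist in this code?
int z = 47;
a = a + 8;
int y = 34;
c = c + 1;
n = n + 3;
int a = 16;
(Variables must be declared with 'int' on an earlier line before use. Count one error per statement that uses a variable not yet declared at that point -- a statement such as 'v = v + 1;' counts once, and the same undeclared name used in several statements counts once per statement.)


Scanning code line by line:
  Line 1: declare 'z' -> declared = ['z']
  Line 2: use 'a' -> ERROR (undeclared)
  Line 3: declare 'y' -> declared = ['y', 'z']
  Line 4: use 'c' -> ERROR (undeclared)
  Line 5: use 'n' -> ERROR (undeclared)
  Line 6: declare 'a' -> declared = ['a', 'y', 'z']
Total undeclared variable errors: 3

3


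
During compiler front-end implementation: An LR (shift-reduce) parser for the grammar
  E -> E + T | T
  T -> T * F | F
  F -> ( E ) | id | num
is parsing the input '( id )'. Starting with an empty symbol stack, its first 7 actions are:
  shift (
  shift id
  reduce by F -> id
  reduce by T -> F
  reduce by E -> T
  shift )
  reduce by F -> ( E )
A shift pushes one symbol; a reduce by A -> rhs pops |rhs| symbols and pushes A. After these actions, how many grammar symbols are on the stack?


Tracking the symbol stack through each action:
  Action 1: shift '(' : push -> stack = [(] (size 1)
  Action 2: shift 'id' : push -> stack = [(, id] (size 2)
  Action 3: reduce by F -> id : pop 1, push F -> stack = [(, F] (size 2)
  Action 4: reduce by T -> F : pop 1, push T -> stack = [(, T] (size 2)
  Action 5: reduce by E -> T : pop 1, push E -> stack = [(, E] (size 2)
  Action 6: shift ')' : push -> stack = [(, E, )] (size 3)
  Action 7: reduce by F -> ( E ) : pop 3, push F -> stack = [F] (size 1)
Final stack size: 1

1


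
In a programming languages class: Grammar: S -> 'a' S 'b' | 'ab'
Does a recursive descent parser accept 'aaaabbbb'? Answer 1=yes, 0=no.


Grammar accepts strings of the form a^n b^n (n >= 1)
Word: 'aaaabbbb'
Counting: 4 a's and 4 b's
Check: 4 == 4? Yes
Derivation (S -> aSb applied 3 time(s), then S -> ab): S => aSb => aaSbb => aaaSbbb => aaaabbbb
Accepted

1


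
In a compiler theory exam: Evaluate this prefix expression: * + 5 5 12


Parsing prefix expression: * + 5 5 12
Step 1: Innermost operation '+ 5 5'
  5 + 5 = 10
Step 2: Outer operation '* [10] 12'
  10 * 12 = 120

120


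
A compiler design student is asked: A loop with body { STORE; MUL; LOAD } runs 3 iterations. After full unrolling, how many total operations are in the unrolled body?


Loop body operations: STORE, MUL, LOAD (3 ops per iteration)
Unrolling 3 iterations:
  Iteration 1: STORE, MUL, LOAD (3 ops)
  Iteration 2: STORE, MUL, LOAD (3 ops)
  Iteration 3: STORE, MUL, LOAD (3 ops)
Total: 3 iterations * 3 ops/iter = 9 operations

9


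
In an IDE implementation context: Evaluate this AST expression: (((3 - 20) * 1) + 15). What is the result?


Expression: (((3 - 20) * 1) + 15)
Evaluating step by step:
  3 - 20 = -17
  -17 * 1 = -17
  -17 + 15 = -2
Result: -2

-2


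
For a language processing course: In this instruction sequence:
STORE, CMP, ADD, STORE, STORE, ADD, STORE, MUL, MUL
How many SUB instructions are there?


Scanning instruction sequence for SUB:
  Position 1: STORE
  Position 2: CMP
  Position 3: ADD
  Position 4: STORE
  Position 5: STORE
  Position 6: ADD
  Position 7: STORE
  Position 8: MUL
  Position 9: MUL
Matches at positions: []
Total SUB count: 0

0


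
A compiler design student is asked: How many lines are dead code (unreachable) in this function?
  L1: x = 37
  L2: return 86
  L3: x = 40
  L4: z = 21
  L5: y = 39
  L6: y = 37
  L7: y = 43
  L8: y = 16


Analyzing control flow:
  L1: reachable (before return)
  L2: reachable (return statement)
  L3: DEAD (after return at L2)
  L4: DEAD (after return at L2)
  L5: DEAD (after return at L2)
  L6: DEAD (after return at L2)
  L7: DEAD (after return at L2)
  L8: DEAD (after return at L2)
Return at L2, total lines = 8
Dead lines: L3 through L8
Count: 6

6


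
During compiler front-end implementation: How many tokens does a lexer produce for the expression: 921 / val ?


Scanning '921 / val'
Token 1: '921' -> integer_literal
Token 2: '/' -> operator
Token 3: 'val' -> identifier
Total tokens: 3

3


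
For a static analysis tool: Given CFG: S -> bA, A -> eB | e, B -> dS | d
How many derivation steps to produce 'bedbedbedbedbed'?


Grammar: S -> bA, A -> eB | e, B -> dS | d
Deriving 'bedbedbedbedbed':
Step 1: S -> bA => bA
Step 2: A -> eB => beB
Step 3: B -> dS => bedS
Step 4: S -> bA => bedbA
Step 5: A -> eB => bedbeB
Step 6: B -> dS => bedbedS
Step 7: S -> bA => bedbedbA
Step 8: A -> eB => bedbedbeB
Step 9: B -> dS => bedbedbedS
Step 10: S -> bA => bedbedbedbA
Step 11: A -> eB => bedbedbedbeB
Step 12: B -> dS => bedbedbedbedS
Step 13: S -> bA => bedbedbedbedbA
Step 14: A -> eB => bedbedbedbedbeB
Step 15: B -> d => bedbedbedbedbed
Total derivation steps: 15

15


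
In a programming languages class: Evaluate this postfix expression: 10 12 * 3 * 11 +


Processing tokens left to right:
Push 10, Push 12
Pop 10 and 12, compute 10 * 12 = 120, push 120
Push 3
Pop 120 and 3, compute 120 * 3 = 360, push 360
Push 11
Pop 360 and 11, compute 360 + 11 = 371, push 371
Stack result: 371

371


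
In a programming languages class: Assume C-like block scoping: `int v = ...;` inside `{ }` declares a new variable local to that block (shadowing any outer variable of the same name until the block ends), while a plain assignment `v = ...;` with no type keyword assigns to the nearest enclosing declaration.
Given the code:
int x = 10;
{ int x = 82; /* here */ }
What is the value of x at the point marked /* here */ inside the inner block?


Analyzing scoping rules:
Outer scope: declares x = 10
Inner block: 'int x = 82;' declares a NEW x that shadows the outer one
Inside the block the inner declaration is in scope -> 82
Result: 82

82


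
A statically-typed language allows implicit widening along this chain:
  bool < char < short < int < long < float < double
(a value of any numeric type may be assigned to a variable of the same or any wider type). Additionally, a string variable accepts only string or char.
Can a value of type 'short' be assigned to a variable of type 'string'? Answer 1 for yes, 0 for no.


Target variable type: string
Source value type: short
Rule: string accepts only {string, char}
  source 'short' in {string, char}? No
Result: 0

0


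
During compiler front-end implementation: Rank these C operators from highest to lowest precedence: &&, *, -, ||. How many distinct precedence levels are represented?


Looking up precedence for each operator:
  && -> precedence 2
  * -> precedence 6
  - -> precedence 5
  || -> precedence 1
Sorted highest to lowest: *, -, &&, ||
Distinct precedence values: [6, 5, 2, 1]
Number of distinct levels: 4

4


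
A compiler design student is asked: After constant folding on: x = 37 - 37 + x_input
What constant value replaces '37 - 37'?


Identifying constant sub-expression:
  Original: x = 37 - 37 + x_input
  37 and 37 are both compile-time constants
  Evaluating: 37 - 37 = 0
  After folding: x = 0 + x_input

0


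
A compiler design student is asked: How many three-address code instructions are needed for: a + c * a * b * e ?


Expression: a + c * a * b * e
Generating three-address code (respecting * over +/- precedence):
  Instruction 1: t1 = c * a
  Instruction 2: t2 = t1 * b
  Instruction 3: t3 = t2 * e
  Instruction 4: t4 = a + t3
Total instructions: 4

4


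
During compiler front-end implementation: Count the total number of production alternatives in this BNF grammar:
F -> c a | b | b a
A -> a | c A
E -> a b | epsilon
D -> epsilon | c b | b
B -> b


Counting alternatives per rule:
  F: 3 alternative(s)
  A: 2 alternative(s)
  E: 2 alternative(s)
  D: 3 alternative(s)
  B: 1 alternative(s)
Sum: 3 + 2 + 2 + 3 + 1 = 11

11


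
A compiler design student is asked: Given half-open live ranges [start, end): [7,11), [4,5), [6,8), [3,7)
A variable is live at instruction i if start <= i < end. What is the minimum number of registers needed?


Live ranges:
  Var0: [7, 11)
  Var1: [4, 5)
  Var2: [6, 8)
  Var3: [3, 7)
Sweep-line events (position, delta, active):
  pos=3 start -> active=1
  pos=4 start -> active=2
  pos=5 end -> active=1
  pos=6 start -> active=2
  pos=7 end -> active=1
  pos=7 start -> active=2
  pos=8 end -> active=1
  pos=11 end -> active=0
Maximum simultaneous active: 2
Minimum registers needed: 2

2


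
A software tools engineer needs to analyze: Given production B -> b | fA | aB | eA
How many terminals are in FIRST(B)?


Production: B -> b | fA | aB | eA
Examining each alternative for leading terminals:
  B -> b : first terminal = 'b'
  B -> fA : first terminal = 'f'
  B -> aB : first terminal = 'a'
  B -> eA : first terminal = 'e'
FIRST(B) = {a, b, e, f}
Count: 4

4


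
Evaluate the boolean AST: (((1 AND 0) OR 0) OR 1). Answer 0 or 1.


Step 1: Evaluate inner node
  1 AND 0 = 0
Step 2: Evaluate next node
  0 OR 0 = 0
Step 3: Evaluate root node
  0 OR 1 = 1

1


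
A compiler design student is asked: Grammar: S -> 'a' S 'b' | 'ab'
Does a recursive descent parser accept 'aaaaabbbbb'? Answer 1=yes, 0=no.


Grammar accepts strings of the form a^n b^n (n >= 1)
Word: 'aaaaabbbbb'
Counting: 5 a's and 5 b's
Check: 5 == 5? Yes
Derivation (S -> aSb applied 4 time(s), then S -> ab): S => aSb => aaSbb => aaaSbbb => aaaaSbbbb => aaaaabbbbb
Accepted

1


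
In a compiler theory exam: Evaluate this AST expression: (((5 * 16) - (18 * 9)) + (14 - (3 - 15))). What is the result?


Expression: (((5 * 16) - (18 * 9)) + (14 - (3 - 15)))
Evaluating step by step:
  5 * 16 = 80
  18 * 9 = 162
  80 - 162 = -82
  3 - 15 = -12
  14 - -12 = 26
  -82 + 26 = -56
Result: -56

-56


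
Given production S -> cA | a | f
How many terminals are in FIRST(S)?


Production: S -> cA | a | f
Examining each alternative for leading terminals:
  S -> cA : first terminal = 'c'
  S -> a : first terminal = 'a'
  S -> f : first terminal = 'f'
FIRST(S) = {a, c, f}
Count: 3

3


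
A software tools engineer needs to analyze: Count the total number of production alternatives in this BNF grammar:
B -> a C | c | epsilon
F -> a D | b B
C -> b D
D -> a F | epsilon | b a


Counting alternatives per rule:
  B: 3 alternative(s)
  F: 2 alternative(s)
  C: 1 alternative(s)
  D: 3 alternative(s)
Sum: 3 + 2 + 1 + 3 = 9

9


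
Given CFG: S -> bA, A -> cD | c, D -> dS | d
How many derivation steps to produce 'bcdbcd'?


Grammar: S -> bA, A -> cD | c, D -> dS | d
Deriving 'bcdbcd':
Step 1: S -> bA => bA
Step 2: A -> cD => bcD
Step 3: D -> dS => bcdS
Step 4: S -> bA => bcdbA
Step 5: A -> cD => bcdbcD
Step 6: D -> d => bcdbcd
Total derivation steps: 6

6


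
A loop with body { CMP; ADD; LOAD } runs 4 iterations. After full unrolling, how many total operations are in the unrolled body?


Loop body operations: CMP, ADD, LOAD (3 ops per iteration)
Unrolling 4 iterations:
  Iteration 1: CMP, ADD, LOAD (3 ops)
  Iteration 2: CMP, ADD, LOAD (3 ops)
  Iteration 3: CMP, ADD, LOAD (3 ops)
  Iteration 4: CMP, ADD, LOAD (3 ops)
Total: 4 iterations * 3 ops/iter = 12 operations

12


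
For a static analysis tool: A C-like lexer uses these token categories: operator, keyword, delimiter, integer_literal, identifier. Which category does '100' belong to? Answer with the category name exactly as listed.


Token: '100'
Checking categories:
  identifier: no
  integer_literal: YES
  operator: no
  keyword: no
  delimiter: no
Category: integer_literal

integer_literal


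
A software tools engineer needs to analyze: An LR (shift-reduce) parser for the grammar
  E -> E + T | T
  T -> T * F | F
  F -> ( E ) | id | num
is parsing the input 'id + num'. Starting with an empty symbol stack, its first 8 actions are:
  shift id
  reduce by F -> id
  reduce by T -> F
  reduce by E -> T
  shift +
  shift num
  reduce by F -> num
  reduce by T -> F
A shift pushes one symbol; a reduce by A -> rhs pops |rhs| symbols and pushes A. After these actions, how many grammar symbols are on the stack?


Tracking the symbol stack through each action:
  Action 1: shift 'id' : push -> stack = [id] (size 1)
  Action 2: reduce by F -> id : pop 1, push F -> stack = [F] (size 1)
  Action 3: reduce by T -> F : pop 1, push T -> stack = [T] (size 1)
  Action 4: reduce by E -> T : pop 1, push E -> stack = [E] (size 1)
  Action 5: shift '+' : push -> stack = [E, +] (size 2)
  Action 6: shift 'num' : push -> stack = [E, +, num] (size 3)
  Action 7: reduce by F -> num : pop 1, push F -> stack = [E, +, F] (size 3)
  Action 8: reduce by T -> F : pop 1, push T -> stack = [E, +, T] (size 3)
Final stack size: 3

3


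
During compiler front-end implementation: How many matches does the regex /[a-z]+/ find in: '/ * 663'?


Pattern: /[a-z]+/ (identifiers)
Input: '/ * 663'
Scanning for matches:
Total matches: 0

0


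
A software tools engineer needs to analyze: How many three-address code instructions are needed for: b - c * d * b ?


Expression: b - c * d * b
Generating three-address code (respecting * over +/- precedence):
  Instruction 1: t1 = c * d
  Instruction 2: t2 = t1 * b
  Instruction 3: t3 = b - t2
Total instructions: 3

3


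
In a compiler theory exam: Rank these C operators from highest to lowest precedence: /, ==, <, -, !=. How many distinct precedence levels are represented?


Looking up precedence for each operator:
  / -> precedence 6
  == -> precedence 3
  < -> precedence 4
  - -> precedence 5
  != -> precedence 3
Sorted highest to lowest: /, -, <, ==, !=
Distinct precedence values: [6, 5, 4, 3]
Number of distinct levels: 4

4


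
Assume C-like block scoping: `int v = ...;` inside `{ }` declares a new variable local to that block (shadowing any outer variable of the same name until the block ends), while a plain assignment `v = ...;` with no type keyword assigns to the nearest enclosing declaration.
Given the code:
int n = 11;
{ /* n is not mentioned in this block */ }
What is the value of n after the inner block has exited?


Analyzing scoping rules:
Outer scope: declares n = 11
Inner block: n is neither redeclared nor assigned -> unchanged
After the block -> 11
Result: 11

11


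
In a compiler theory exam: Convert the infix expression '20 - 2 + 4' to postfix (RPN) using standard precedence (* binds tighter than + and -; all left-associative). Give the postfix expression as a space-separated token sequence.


Applying the shunting-yard algorithm:
  Operand 20 -> output
  Push '-' onto operator stack -> op-stack: [-]
  Operand 2 -> output
  See '+' (prec 1); top '-' (prec 1) >= it -> pop '-' to output
  Push '+' onto operator stack -> op-stack: [+]
  Operand 4 -> output
  End of input: pop '+' to output
Postfix result: 20 2 - 4 +

20 2 - 4 +


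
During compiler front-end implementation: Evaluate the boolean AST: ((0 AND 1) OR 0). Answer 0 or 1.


Step 1: Evaluate inner node
  0 AND 1 = 0
Step 2: Evaluate root node
  0 OR 0 = 0

0


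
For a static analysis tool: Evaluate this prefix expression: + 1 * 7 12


Parsing prefix expression: + 1 * 7 12
Step 1: Innermost operation '* 7 12'
  7 * 12 = 84
Step 2: Outer operation '+ 1 [84]'
  1 + 84 = 85

85


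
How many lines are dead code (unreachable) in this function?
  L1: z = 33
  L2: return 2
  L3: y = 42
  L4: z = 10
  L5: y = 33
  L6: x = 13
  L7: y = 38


Analyzing control flow:
  L1: reachable (before return)
  L2: reachable (return statement)
  L3: DEAD (after return at L2)
  L4: DEAD (after return at L2)
  L5: DEAD (after return at L2)
  L6: DEAD (after return at L2)
  L7: DEAD (after return at L2)
Return at L2, total lines = 7
Dead lines: L3 through L7
Count: 5

5


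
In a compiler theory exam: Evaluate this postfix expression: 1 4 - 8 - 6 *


Processing tokens left to right:
Push 1, Push 4
Pop 1 and 4, compute 1 - 4 = -3, push -3
Push 8
Pop -3 and 8, compute -3 - 8 = -11, push -11
Push 6
Pop -11 and 6, compute -11 * 6 = -66, push -66
Stack result: -66

-66


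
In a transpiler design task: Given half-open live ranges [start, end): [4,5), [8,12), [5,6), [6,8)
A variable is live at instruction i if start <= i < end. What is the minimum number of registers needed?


Live ranges:
  Var0: [4, 5)
  Var1: [8, 12)
  Var2: [5, 6)
  Var3: [6, 8)
Sweep-line events (position, delta, active):
  pos=4 start -> active=1
  pos=5 end -> active=0
  pos=5 start -> active=1
  pos=6 end -> active=0
  pos=6 start -> active=1
  pos=8 end -> active=0
  pos=8 start -> active=1
  pos=12 end -> active=0
Maximum simultaneous active: 1
Minimum registers needed: 1

1


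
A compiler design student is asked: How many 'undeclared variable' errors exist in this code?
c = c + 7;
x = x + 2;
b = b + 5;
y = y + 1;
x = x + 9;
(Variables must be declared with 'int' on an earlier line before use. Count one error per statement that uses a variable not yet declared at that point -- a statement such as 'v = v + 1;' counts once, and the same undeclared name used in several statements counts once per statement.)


Scanning code line by line:
  Line 1: use 'c' -> ERROR (undeclared)
  Line 2: use 'x' -> ERROR (undeclared)
  Line 3: use 'b' -> ERROR (undeclared)
  Line 4: use 'y' -> ERROR (undeclared)
  Line 5: use 'x' -> ERROR (undeclared)
Total undeclared variable errors: 5

5


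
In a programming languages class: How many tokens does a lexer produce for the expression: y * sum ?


Scanning 'y * sum'
Token 1: 'y' -> identifier
Token 2: '*' -> operator
Token 3: 'sum' -> identifier
Total tokens: 3

3
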